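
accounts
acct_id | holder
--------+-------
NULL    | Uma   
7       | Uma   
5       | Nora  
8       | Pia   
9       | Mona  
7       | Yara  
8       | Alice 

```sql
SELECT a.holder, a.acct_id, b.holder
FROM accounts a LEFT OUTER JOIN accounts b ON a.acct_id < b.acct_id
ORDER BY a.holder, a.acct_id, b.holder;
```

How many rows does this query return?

LEFT JOIN keeps every row from `accounts a`; unmatched rows get NULL for `accounts b`'s columns.
Matching on a.acct_id < b.acct_id. A NULL in a compared column never satisfies the condition.
Matched pairs: 13; unmatched a rows kept: 2.
Total: 13 matched + 2 padded = 15 rows.

15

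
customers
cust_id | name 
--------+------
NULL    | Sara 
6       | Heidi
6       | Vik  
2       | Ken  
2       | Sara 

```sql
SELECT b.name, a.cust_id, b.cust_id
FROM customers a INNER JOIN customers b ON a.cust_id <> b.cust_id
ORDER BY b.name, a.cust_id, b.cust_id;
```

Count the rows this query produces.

8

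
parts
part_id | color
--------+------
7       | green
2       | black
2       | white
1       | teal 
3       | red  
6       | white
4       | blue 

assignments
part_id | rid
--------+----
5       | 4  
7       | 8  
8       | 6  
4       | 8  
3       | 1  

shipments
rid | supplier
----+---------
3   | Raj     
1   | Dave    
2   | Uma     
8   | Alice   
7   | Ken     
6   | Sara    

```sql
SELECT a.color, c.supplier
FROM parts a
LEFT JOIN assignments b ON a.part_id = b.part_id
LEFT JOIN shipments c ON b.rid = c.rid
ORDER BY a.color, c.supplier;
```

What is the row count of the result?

Joins associate left-to-right: parts LEFT JOIN assignments on part_id gives 7 intermediate row(s).
Then LEFT JOIN `shipments c` on rid: each of those 7 rows is kept; rows whose b.rid has no match in c get NULL for c's columns.
Result: 7 row(s).

7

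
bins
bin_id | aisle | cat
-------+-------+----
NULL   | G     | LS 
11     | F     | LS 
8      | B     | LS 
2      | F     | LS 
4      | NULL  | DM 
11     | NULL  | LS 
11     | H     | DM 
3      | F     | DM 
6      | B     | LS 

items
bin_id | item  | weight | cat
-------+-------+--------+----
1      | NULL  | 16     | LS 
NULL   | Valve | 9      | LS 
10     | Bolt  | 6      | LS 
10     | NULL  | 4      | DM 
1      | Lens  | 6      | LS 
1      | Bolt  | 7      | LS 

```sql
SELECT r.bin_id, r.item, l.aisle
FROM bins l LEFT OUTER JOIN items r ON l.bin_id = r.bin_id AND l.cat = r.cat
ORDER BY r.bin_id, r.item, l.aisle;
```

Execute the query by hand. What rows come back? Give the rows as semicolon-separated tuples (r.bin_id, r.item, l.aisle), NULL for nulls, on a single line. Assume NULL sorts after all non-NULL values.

LEFT JOIN keeps every row from `bins`; unmatched rows get NULL for `items`'s columns.
Matching on l.bin_id = r.bin_id AND l.cat = r.cat. A NULL in a compared column never satisfies the condition.
- l[0] bin_id=NULL, cat=LS → no match; kept with NULLs on the r side.
- l[1] bin_id=11, cat=LS → no match; kept with NULLs on the r side.
- l[2] bin_id=8, cat=LS → no match; kept with NULLs on the r side.
- l[3] bin_id=2, cat=LS → no match; kept with NULLs on the r side.
- l[4] bin_id=4, cat=DM → no match; kept with NULLs on the r side.
- l[5] bin_id=11, cat=LS → no match; kept with NULLs on the r side.
- l[6] bin_id=11, cat=DM → no match; kept with NULLs on the r side.
- l[7] bin_id=3, cat=DM → no match; kept with NULLs on the r side.
- l[8] bin_id=6, cat=LS → no match; kept with NULLs on the r side.
After projecting and ordering:
r.bin_id | r.item | l.aisle
NULL | NULL | B
NULL | NULL | B
NULL | NULL | F
NULL | NULL | F
NULL | NULL | F
NULL | NULL | G
NULL | NULL | H
NULL | NULL | NULL
NULL | NULL | NULL

(NULL, NULL, B); (NULL, NULL, B); (NULL, NULL, F); (NULL, NULL, F); (NULL, NULL, F); (NULL, NULL, G); (NULL, NULL, H); (NULL, NULL, NULL); (NULL, NULL, NULL)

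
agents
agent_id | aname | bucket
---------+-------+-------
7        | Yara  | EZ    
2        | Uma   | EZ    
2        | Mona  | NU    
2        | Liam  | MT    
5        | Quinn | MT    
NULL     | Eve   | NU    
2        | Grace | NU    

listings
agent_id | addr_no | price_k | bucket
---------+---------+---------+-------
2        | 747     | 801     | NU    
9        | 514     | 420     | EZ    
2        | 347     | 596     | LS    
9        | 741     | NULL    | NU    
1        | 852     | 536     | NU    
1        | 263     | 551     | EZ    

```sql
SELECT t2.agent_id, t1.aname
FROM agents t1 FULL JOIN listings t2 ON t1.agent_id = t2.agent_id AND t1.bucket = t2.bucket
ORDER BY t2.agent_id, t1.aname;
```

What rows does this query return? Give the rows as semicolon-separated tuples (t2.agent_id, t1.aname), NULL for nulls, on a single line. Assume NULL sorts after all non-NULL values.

(1, NULL); (1, NULL); (2, Grace); (2, Mona); (2, NULL); (9, NULL); (9, NULL); (NULL, Eve); (NULL, Liam); (NULL, Quinn); (NULL, Uma); (NULL, Yara)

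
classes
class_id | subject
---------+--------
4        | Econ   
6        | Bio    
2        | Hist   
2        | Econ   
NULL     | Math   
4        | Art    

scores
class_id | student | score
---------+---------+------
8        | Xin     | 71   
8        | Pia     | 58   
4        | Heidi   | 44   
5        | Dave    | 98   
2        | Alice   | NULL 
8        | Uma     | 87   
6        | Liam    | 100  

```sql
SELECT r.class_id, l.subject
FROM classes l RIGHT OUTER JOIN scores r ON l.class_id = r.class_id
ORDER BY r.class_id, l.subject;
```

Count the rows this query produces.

9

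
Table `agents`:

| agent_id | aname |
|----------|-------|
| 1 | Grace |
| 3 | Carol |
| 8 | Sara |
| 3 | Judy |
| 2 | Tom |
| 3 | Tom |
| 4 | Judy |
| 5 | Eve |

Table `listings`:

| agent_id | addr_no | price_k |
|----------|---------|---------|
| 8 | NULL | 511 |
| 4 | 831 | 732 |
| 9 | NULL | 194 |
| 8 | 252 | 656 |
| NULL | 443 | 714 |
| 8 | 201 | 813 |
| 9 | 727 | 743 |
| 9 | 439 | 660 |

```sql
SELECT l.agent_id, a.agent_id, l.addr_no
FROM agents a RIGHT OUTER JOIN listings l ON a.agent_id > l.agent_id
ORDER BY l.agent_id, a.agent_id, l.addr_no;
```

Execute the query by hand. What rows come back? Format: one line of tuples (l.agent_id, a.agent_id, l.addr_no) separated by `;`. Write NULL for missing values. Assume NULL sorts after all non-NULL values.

(4, 5, 831); (4, 8, 831); (8, NULL, 201); (8, NULL, 252); (8, NULL, NULL); (9, NULL, 439); (9, NULL, 727); (9, NULL, NULL); (NULL, NULL, 443)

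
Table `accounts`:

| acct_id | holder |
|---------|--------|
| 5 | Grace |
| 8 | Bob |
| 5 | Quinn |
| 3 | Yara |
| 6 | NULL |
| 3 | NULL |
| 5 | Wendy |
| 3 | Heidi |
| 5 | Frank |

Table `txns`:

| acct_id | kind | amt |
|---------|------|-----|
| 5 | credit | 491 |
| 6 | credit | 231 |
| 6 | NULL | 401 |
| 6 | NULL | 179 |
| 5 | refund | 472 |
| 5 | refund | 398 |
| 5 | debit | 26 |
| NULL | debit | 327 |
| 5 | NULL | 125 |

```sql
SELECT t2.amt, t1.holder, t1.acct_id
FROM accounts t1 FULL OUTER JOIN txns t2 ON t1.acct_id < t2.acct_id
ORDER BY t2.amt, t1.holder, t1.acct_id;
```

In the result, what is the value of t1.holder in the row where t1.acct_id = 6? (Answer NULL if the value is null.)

NULL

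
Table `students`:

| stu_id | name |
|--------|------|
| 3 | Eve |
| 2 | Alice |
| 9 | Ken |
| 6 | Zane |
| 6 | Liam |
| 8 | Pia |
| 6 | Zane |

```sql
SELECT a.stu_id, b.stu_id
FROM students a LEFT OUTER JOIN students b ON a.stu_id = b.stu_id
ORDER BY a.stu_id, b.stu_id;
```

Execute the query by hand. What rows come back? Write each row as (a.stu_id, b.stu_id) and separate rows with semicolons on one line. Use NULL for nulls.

(2, 2); (3, 3); (6, 6); (6, 6); (6, 6); (6, 6); (6, 6); (6, 6); (6, 6); (6, 6); (6, 6); (8, 8); (9, 9)

LEFT JOIN keeps every row from `students a`; unmatched rows get NULL for `students b`'s columns.
Matching on a.stu_id = b.stu_id.
- a[0] stu_id=3 → 1 match(es) in b → 1 row(s).
- a[1] stu_id=2 → 1 match(es) in b → 1 row(s).
- a[2] stu_id=9 → 1 match(es) in b → 1 row(s).
- a[3] stu_id=6 → 3 match(es) in b → 3 row(s).
- a[4] stu_id=6 → 3 match(es) in b → 3 row(s).
- a[5] stu_id=8 → 1 match(es) in b → 1 row(s).
- a[6] stu_id=6 → 3 match(es) in b → 3 row(s).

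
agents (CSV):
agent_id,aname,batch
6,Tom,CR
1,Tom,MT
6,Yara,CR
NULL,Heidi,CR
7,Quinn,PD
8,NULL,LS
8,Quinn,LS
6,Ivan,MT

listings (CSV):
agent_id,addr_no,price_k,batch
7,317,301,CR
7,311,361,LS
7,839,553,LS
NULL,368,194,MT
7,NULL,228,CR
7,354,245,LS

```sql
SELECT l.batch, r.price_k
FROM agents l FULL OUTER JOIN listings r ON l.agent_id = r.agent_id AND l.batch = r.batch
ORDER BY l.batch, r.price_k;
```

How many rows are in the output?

FULL OUTER JOIN keeps every row from both sides; unmatched rows get NULL for the other side's columns.
Matching on l.agent_id = r.agent_id AND l.batch = r.batch. A NULL in a compared column never satisfies the condition.
- l row (agent_id=6, batch=CR): no match → kept, r columns NULL.
- l row (agent_id=1, batch=MT): no match → kept, r columns NULL.
- l row (agent_id=6, batch=CR): no match → kept, r columns NULL.
- l row (agent_id=NULL, batch=CR): no match → kept, r columns NULL.
- l row (agent_id=7, batch=PD): no match → kept, r columns NULL.
- l row (agent_id=8, batch=LS): no match → kept, r columns NULL.
- l row (agent_id=8, batch=LS): no match → kept, r columns NULL.
- l row (agent_id=6, batch=MT): no match → kept, r columns NULL.
- plus 6 unmatched r row(s), each kept with NULL l columns.
Total: 0 matched + 14 padded = 14 rows.

14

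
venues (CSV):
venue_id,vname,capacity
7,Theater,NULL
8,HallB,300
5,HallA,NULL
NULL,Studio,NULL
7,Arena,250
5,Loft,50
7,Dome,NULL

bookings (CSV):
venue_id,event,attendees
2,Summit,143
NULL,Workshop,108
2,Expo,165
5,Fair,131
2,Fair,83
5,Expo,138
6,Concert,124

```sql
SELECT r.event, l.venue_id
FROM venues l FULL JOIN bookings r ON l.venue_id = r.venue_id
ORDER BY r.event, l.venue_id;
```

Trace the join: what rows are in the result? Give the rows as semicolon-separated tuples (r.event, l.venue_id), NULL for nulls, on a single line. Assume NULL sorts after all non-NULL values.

(Concert, NULL); (Expo, 5); (Expo, 5); (Expo, NULL); (Fair, 5); (Fair, 5); (Fair, NULL); (Summit, NULL); (Workshop, NULL); (NULL, 7); (NULL, 7); (NULL, 7); (NULL, 8); (NULL, NULL)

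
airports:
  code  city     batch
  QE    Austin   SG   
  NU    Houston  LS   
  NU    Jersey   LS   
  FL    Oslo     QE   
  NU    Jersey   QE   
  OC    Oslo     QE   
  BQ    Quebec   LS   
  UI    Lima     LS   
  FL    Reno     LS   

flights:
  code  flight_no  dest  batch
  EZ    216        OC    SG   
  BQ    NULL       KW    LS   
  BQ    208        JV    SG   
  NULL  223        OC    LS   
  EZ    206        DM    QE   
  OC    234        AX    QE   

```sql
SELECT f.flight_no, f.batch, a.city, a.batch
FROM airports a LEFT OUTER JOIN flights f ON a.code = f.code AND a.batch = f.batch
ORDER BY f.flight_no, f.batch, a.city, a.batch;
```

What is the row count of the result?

9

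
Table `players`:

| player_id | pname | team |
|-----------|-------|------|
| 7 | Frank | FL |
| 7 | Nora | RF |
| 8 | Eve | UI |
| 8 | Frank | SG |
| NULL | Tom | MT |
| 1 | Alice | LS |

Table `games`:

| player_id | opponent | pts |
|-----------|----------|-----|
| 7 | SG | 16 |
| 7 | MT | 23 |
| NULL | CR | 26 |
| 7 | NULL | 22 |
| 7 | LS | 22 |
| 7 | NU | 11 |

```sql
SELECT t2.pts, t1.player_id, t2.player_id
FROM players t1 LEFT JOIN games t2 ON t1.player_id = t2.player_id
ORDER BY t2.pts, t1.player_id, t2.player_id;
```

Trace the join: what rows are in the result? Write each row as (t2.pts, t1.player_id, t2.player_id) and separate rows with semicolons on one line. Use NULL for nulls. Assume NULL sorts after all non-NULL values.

(11, 7, 7); (11, 7, 7); (16, 7, 7); (16, 7, 7); (22, 7, 7); (22, 7, 7); (22, 7, 7); (22, 7, 7); (23, 7, 7); (23, 7, 7); (NULL, 1, NULL); (NULL, 8, NULL); (NULL, 8, NULL); (NULL, NULL, NULL)

LEFT JOIN keeps every row from `players`; unmatched rows get NULL for `games`'s columns.
Matching on t1.player_id = t2.player_id. A NULL in a compared column never satisfies the condition.
- t1[0] player_id=7 → 5 match(es) in t2 → 5 row(s).
- t1[1] player_id=7 → 5 match(es) in t2 → 5 row(s).
- t1[2] player_id=8 → no match; kept with NULLs on the t2 side.
- t1[3] player_id=8 → no match; kept with NULLs on the t2 side.
- t1[4] player_id=NULL → no match; kept with NULLs on the t2 side.
- t1[5] player_id=1 → no match; kept with NULLs on the t2 side.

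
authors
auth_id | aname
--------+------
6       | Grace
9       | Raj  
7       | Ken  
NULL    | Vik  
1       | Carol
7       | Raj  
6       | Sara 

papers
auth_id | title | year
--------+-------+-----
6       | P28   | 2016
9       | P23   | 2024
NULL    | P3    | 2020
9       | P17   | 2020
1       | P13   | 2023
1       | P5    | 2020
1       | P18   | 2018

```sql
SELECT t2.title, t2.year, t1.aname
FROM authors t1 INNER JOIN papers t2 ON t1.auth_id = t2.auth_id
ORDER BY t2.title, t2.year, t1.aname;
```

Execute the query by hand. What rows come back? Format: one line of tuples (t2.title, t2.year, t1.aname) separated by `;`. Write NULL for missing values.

INNER JOIN keeps only pairs where the ON condition holds.
Matching on t1.auth_id = t2.auth_id. A NULL in a compared column never satisfies the condition.
Matched pairs: 7.

(P13, 2023, Carol); (P17, 2020, Raj); (P18, 2018, Carol); (P23, 2024, Raj); (P28, 2016, Grace); (P28, 2016, Sara); (P5, 2020, Carol)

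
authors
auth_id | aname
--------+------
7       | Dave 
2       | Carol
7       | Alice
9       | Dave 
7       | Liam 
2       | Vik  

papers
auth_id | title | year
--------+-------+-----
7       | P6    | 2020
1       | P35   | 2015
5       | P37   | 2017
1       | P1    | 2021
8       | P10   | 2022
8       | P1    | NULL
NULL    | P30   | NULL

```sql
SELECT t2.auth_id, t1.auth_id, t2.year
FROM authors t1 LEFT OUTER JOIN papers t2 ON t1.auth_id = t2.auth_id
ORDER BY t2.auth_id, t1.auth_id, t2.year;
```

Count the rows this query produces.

6

LEFT JOIN keeps every row from `authors`; unmatched rows get NULL for `papers`'s columns.
Matching on t1.auth_id = t2.auth_id. A NULL in a compared column never satisfies the condition.
- t1[0] auth_id=7 → 1 match(es) in t2 → 1 row(s).
- t1[1] auth_id=2 → no match; kept with NULLs on the t2 side.
- t1[2] auth_id=7 → 1 match(es) in t2 → 1 row(s).
- t1[3] auth_id=9 → no match; kept with NULLs on the t2 side.
- t1[4] auth_id=7 → 1 match(es) in t2 → 1 row(s).
- t1[5] auth_id=2 → no match; kept with NULLs on the t2 side.
Total: 3 matched + 3 padded = 6 rows.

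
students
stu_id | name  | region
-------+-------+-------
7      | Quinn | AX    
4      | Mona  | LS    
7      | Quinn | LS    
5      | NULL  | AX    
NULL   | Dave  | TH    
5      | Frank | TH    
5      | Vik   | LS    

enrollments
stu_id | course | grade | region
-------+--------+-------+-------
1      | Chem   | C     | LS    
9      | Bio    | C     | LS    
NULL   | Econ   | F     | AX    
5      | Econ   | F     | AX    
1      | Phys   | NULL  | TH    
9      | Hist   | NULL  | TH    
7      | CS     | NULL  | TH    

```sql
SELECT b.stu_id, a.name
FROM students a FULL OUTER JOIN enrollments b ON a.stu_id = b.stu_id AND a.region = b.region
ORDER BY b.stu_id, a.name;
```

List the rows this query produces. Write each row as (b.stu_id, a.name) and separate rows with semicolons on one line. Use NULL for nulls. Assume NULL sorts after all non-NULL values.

(1, NULL); (1, NULL); (5, NULL); (7, NULL); (9, NULL); (9, NULL); (NULL, Dave); (NULL, Frank); (NULL, Mona); (NULL, Quinn); (NULL, Quinn); (NULL, Vik); (NULL, NULL)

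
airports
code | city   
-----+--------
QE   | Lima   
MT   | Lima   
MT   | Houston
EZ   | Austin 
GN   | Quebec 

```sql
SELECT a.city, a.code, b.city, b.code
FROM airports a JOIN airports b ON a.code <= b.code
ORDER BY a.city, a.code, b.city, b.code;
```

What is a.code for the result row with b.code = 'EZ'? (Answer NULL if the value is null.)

INNER JOIN keeps only pairs where the ON condition holds.
Matching on a.code <= b.code.
- code=QE: 1 matching b row(s), so 1 row(s) emitted.
- code=MT: 3 matching b row(s), so 3 row(s) emitted.
- code=MT: 3 matching b row(s), so 3 row(s) emitted.
- code=EZ: 5 matching b row(s), so 5 row(s) emitted.
- code=GN: 4 matching b row(s), so 4 row(s) emitted.

EZ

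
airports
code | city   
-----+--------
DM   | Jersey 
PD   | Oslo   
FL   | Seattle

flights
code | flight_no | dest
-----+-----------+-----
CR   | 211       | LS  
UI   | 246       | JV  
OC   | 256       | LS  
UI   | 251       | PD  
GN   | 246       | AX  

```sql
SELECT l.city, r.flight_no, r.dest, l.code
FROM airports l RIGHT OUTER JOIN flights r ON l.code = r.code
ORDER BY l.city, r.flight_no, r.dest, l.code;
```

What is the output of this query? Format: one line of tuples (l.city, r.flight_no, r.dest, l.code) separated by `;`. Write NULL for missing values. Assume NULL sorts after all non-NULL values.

RIGHT JOIN keeps every row from `flights`; unmatched rows get NULL for `airports`'s columns.
Matching on l.code = r.code.
- code=DM: no matching r row.
- code=PD: no matching r row.
- code=FL: no matching r row.
- plus 5 unmatched r row(s), each kept with NULL l columns.
After projecting and ordering:
l.city | r.flight_no | r.dest | l.code
NULL | 211 | LS | NULL
NULL | 246 | AX | NULL
NULL | 246 | JV | NULL
NULL | 251 | PD | NULL
NULL | 256 | LS | NULL

(NULL, 211, LS, NULL); (NULL, 246, AX, NULL); (NULL, 246, JV, NULL); (NULL, 251, PD, NULL); (NULL, 256, LS, NULL)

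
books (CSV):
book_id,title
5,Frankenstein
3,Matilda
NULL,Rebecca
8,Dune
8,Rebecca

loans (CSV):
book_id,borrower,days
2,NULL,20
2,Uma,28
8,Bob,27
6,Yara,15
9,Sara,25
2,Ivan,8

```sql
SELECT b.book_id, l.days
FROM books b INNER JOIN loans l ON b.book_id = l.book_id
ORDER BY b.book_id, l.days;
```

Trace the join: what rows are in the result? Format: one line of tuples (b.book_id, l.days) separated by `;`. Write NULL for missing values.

(8, 27); (8, 27)

INNER JOIN keeps only pairs where the ON condition holds.
Matching on b.book_id = l.book_id. A NULL in a compared column never satisfies the condition.
- b row (book_id=5): no match → dropped.
- b row (book_id=3): no match → dropped.
- b row (book_id=NULL): no match → dropped.
- b row (book_id=8): matches 1 l row(s) → 1 output row(s).
- b row (book_id=8): matches 1 l row(s) → 1 output row(s).
After projecting and ordering:
b.book_id | l.days
8 | 27
8 | 27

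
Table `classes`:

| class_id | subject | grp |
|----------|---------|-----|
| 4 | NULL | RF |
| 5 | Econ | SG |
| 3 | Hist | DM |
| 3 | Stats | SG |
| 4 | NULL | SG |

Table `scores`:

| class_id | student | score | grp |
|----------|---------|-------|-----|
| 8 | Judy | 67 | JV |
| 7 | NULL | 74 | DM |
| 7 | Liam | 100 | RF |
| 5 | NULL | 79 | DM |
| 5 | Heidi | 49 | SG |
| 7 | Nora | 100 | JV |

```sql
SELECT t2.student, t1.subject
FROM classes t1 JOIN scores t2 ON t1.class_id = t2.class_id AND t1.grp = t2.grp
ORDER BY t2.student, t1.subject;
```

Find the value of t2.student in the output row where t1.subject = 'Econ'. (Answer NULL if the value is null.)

Heidi

INNER JOIN keeps only pairs where the ON condition holds.
Matching on t1.class_id = t2.class_id AND t1.grp = t2.grp.
Matched pairs: 1.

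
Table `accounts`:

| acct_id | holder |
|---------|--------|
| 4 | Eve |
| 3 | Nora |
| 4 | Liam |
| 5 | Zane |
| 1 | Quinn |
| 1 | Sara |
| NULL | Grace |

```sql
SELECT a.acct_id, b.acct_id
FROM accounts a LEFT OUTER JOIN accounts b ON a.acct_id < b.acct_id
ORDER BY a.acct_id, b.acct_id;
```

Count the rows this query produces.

15

LEFT JOIN keeps every row from `accounts a`; unmatched rows get NULL for `accounts b`'s columns.
Matching on a.acct_id < b.acct_id. A NULL in a compared column never satisfies the condition.
- a[0] acct_id=4 → 1 match(es) in b → 1 row(s).
- a[1] acct_id=3 → 3 match(es) in b → 3 row(s).
- a[2] acct_id=4 → 1 match(es) in b → 1 row(s).
- a[3] acct_id=5 → no match; kept with NULLs on the b side.
- a[4] acct_id=1 → 4 match(es) in b → 4 row(s).
- a[5] acct_id=1 → 4 match(es) in b → 4 row(s).
- a[6] acct_id=NULL → no match; kept with NULLs on the b side.
Total: 13 matched + 2 padded = 15 rows.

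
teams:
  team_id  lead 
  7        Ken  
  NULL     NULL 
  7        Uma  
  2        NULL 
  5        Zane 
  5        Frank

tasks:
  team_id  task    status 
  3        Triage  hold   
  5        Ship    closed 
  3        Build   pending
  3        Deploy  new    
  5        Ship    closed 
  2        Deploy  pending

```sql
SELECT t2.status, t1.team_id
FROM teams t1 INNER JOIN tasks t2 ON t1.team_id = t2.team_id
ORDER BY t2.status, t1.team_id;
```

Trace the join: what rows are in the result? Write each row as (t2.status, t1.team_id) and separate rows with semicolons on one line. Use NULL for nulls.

(closed, 5); (closed, 5); (closed, 5); (closed, 5); (pending, 2)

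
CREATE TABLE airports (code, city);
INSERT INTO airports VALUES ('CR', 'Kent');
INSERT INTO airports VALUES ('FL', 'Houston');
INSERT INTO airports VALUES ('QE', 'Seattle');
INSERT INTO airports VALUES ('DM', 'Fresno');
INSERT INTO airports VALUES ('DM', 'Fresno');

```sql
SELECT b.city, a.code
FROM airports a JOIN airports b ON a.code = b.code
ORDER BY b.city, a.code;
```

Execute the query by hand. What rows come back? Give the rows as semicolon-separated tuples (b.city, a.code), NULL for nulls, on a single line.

INNER JOIN keeps only pairs where the ON condition holds.
Matching on a.code = b.code.
Matched pairs: 7.

(Fresno, DM); (Fresno, DM); (Fresno, DM); (Fresno, DM); (Houston, FL); (Kent, CR); (Seattle, QE)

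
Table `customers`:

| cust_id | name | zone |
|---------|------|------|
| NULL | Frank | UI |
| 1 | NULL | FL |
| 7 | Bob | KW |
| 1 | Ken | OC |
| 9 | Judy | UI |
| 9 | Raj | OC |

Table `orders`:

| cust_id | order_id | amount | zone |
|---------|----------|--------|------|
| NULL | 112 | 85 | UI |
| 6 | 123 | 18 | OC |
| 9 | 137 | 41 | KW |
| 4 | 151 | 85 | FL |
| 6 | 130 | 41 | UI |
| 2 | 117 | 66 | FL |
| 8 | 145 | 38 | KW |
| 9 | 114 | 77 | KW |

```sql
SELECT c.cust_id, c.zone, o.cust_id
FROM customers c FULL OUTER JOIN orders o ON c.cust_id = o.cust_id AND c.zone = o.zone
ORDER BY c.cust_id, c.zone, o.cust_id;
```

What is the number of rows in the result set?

14

FULL OUTER JOIN keeps every row from both sides; unmatched rows get NULL for the other side's columns.
Matching on c.cust_id = o.cust_id AND c.zone = o.zone. A NULL in a compared column never satisfies the condition.
- c (cust_id=NULL, zone=UI) has no partner → padded with NULL.
- c (cust_id=1, zone=FL) has no partner → padded with NULL.
- c (cust_id=7, zone=KW) has no partner → padded with NULL.
- c (cust_id=1, zone=OC) has no partner → padded with NULL.
- c (cust_id=9, zone=UI) has no partner → padded with NULL.
- c (cust_id=9, zone=OC) has no partner → padded with NULL.
- plus 8 unmatched o row(s), each kept with NULL c columns.
Total: 0 matched + 14 padded = 14 rows.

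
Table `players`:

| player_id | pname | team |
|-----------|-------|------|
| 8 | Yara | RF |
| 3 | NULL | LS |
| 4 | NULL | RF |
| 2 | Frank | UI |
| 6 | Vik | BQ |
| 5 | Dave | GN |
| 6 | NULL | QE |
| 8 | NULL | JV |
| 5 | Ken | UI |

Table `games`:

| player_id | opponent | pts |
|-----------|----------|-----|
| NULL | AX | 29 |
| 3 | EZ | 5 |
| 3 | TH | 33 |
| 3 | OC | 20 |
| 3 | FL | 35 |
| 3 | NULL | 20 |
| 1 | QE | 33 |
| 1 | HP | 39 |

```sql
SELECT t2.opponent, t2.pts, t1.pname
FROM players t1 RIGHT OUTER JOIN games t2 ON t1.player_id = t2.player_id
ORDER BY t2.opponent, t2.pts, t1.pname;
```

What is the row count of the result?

RIGHT JOIN keeps every row from `games`; unmatched rows get NULL for `players`'s columns.
Matching on t1.player_id = t2.player_id. A NULL in a compared column never satisfies the condition.
Matched pairs: 5; unmatched t2 rows kept: 3.
Total: 5 matched + 3 padded = 8 rows.

8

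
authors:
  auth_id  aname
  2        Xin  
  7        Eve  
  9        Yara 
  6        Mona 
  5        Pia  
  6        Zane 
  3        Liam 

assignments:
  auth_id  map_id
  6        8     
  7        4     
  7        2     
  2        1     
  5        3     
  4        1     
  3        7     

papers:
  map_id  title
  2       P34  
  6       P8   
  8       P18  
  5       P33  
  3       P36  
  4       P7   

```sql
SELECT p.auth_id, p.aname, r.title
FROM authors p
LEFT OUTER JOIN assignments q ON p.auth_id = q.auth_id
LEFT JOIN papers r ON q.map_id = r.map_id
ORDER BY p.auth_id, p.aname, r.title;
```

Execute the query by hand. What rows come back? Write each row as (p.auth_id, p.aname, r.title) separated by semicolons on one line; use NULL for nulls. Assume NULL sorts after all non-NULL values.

(2, Xin, NULL); (3, Liam, NULL); (5, Pia, P36); (6, Mona, P18); (6, Zane, P18); (7, Eve, P34); (7, Eve, P7); (9, Yara, NULL)

Joins associate left-to-right: authors LEFT JOIN assignments on auth_id gives 8 intermediate row(s).
Then LEFT JOIN `papers r` on map_id: each of those 8 rows is kept; rows whose q.map_id has no match in r get NULL for r's columns.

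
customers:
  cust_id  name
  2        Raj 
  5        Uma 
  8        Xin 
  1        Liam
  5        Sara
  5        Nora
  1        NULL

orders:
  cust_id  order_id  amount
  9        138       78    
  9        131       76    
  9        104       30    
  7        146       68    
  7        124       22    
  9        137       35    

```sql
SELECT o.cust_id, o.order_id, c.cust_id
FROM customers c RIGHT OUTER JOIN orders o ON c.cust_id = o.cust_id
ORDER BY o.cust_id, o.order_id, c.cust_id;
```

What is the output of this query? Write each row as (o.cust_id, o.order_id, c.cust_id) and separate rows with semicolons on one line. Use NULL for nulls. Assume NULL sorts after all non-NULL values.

(7, 124, NULL); (7, 146, NULL); (9, 104, NULL); (9, 131, NULL); (9, 137, NULL); (9, 138, NULL)

RIGHT JOIN keeps every row from `orders`; unmatched rows get NULL for `customers`'s columns.
Matching on c.cust_id = o.cust_id.
- c row (cust_id=2): no match.
- c row (cust_id=5): no match.
- c row (cust_id=8): no match.
- c row (cust_id=1): no match.
- c row (cust_id=5): no match.
- c row (cust_id=5): no match.
- c row (cust_id=1): no match.
- 6 o row(s) had no c match → kept, c columns NULL.
After projecting and ordering:
o.cust_id | o.order_id | c.cust_id
7 | 124 | NULL
7 | 146 | NULL
9 | 104 | NULL
9 | 131 | NULL
9 | 137 | NULL
9 | 138 | NULL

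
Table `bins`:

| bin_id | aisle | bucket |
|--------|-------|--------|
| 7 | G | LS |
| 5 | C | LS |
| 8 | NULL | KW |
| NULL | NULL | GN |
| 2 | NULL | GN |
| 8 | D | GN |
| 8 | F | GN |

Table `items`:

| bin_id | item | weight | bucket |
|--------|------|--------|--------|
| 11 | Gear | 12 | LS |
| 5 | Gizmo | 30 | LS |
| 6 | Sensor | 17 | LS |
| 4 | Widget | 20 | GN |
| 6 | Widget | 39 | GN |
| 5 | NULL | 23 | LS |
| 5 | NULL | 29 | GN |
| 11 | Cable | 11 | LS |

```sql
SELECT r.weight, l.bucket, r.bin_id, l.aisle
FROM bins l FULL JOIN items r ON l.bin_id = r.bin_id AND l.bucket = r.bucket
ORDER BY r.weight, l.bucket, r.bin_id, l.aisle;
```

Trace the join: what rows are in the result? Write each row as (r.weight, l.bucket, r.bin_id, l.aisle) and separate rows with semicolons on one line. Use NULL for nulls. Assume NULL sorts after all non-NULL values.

(11, NULL, 11, NULL); (12, NULL, 11, NULL); (17, NULL, 6, NULL); (20, NULL, 4, NULL); (23, LS, 5, C); (29, NULL, 5, NULL); (30, LS, 5, C); (39, NULL, 6, NULL); (NULL, GN, NULL, D); (NULL, GN, NULL, F); (NULL, GN, NULL, NULL); (NULL, GN, NULL, NULL); (NULL, KW, NULL, NULL); (NULL, LS, NULL, G)

FULL OUTER JOIN keeps every row from both sides; unmatched rows get NULL for the other side's columns.
Matching on l.bin_id = r.bin_id AND l.bucket = r.bucket. A NULL in a compared column never satisfies the condition.
- l[0] bin_id=7, bucket=LS → no match; kept with NULLs on the r side.
- l[1] bin_id=5, bucket=LS → 2 match(es) in r → 2 row(s).
- l[2] bin_id=8, bucket=KW → no match; kept with NULLs on the r side.
- l[3] bin_id=NULL, bucket=GN → no match; kept with NULLs on the r side.
- l[4] bin_id=2, bucket=GN → no match; kept with NULLs on the r side.
- l[5] bin_id=8, bucket=GN → no match; kept with NULLs on the r side.
- l[6] bin_id=8, bucket=GN → no match; kept with NULLs on the r side.
- 6 row(s) from r found no l partner → padded with NULL.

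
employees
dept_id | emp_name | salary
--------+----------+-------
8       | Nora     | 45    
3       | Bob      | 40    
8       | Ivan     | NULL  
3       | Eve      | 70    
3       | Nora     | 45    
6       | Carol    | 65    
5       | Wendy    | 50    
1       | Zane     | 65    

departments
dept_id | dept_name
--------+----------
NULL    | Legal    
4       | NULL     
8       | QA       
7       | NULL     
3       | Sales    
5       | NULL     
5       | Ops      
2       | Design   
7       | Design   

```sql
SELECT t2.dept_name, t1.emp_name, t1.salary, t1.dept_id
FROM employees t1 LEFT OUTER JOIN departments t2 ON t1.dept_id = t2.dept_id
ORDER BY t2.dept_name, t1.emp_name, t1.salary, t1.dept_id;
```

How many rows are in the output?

LEFT JOIN keeps every row from `employees`; unmatched rows get NULL for `departments`'s columns.
Matching on t1.dept_id = t2.dept_id. A NULL in a compared column never satisfies the condition.
Matched pairs: 7; unmatched t1 rows kept: 2.
Total: 7 matched + 2 padded = 9 rows.

9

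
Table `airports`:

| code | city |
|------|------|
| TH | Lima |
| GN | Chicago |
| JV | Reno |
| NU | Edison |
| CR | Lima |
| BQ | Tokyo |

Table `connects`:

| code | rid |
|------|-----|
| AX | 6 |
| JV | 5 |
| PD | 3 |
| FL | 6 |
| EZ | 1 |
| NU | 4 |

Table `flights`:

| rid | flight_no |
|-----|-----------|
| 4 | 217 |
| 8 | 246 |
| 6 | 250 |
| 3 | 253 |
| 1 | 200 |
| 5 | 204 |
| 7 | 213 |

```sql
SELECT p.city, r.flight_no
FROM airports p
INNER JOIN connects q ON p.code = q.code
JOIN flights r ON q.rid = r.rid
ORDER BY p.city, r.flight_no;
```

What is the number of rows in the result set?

Joins associate left-to-right: airports INNER JOIN connects on code gives 2 intermediate row(s).
Then INNER JOIN `flights r` on rid: keep only rows whose q.rid appears in r.
Result: 2 row(s).

2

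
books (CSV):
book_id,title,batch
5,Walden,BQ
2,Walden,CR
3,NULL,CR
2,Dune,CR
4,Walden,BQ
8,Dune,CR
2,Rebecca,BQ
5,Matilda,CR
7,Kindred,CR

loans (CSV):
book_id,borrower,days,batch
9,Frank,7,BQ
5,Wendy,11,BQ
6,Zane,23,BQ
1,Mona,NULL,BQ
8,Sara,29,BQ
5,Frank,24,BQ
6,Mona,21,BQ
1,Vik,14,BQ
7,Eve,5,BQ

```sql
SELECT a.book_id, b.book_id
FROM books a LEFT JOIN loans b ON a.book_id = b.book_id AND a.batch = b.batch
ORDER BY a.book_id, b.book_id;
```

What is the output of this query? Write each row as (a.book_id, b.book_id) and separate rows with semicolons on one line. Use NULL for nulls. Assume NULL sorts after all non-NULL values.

LEFT JOIN keeps every row from `books`; unmatched rows get NULL for `loans`'s columns.
Matching on a.book_id = b.book_id AND a.batch = b.batch.
- book_id=5, batch=BQ: 2 matching b row(s), so 2 row(s) emitted.
- book_id=2, batch=CR: no b row matches, row kept with b columns NULL.
- book_id=3, batch=CR: no b row matches, row kept with b columns NULL.
- book_id=2, batch=CR: no b row matches, row kept with b columns NULL.
- book_id=4, batch=BQ: no b row matches, row kept with b columns NULL.
- book_id=8, batch=CR: no b row matches, row kept with b columns NULL.
- book_id=2, batch=BQ: no b row matches, row kept with b columns NULL.
- book_id=5, batch=CR: no b row matches, row kept with b columns NULL.
- book_id=7, batch=CR: no b row matches, row kept with b columns NULL.
After projecting and ordering:
a.book_id | b.book_id
2 | NULL
2 | NULL
2 | NULL
3 | NULL
4 | NULL
5 | 5
5 | 5
5 | NULL
7 | NULL
8 | NULL

(2, NULL); (2, NULL); (2, NULL); (3, NULL); (4, NULL); (5, 5); (5, 5); (5, NULL); (7, NULL); (8, NULL)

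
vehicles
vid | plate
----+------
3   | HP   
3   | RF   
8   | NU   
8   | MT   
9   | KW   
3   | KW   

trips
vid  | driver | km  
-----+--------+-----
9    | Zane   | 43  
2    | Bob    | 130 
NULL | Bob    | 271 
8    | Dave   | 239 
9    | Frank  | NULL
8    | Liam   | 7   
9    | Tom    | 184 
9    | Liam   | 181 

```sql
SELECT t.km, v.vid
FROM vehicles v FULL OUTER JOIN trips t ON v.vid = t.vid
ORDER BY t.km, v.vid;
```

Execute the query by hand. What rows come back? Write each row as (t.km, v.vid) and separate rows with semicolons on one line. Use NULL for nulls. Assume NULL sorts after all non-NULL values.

(7, 8); (7, 8); (43, 9); (130, NULL); (181, 9); (184, 9); (239, 8); (239, 8); (271, NULL); (NULL, 3); (NULL, 3); (NULL, 3); (NULL, 9)

FULL OUTER JOIN keeps every row from both sides; unmatched rows get NULL for the other side's columns.
Matching on v.vid = t.vid. A NULL in a compared column never satisfies the condition.
- vid=3: no t row matches, row kept with t columns NULL.
- vid=3: no t row matches, row kept with t columns NULL.
- vid=8: 2 matching t row(s), so 2 row(s) emitted.
- vid=8: 2 matching t row(s), so 2 row(s) emitted.
- vid=9: 4 matching t row(s), so 4 row(s) emitted.
- vid=3: no t row matches, row kept with t columns NULL.
- 2 t row(s) had no v match → kept, v columns NULL.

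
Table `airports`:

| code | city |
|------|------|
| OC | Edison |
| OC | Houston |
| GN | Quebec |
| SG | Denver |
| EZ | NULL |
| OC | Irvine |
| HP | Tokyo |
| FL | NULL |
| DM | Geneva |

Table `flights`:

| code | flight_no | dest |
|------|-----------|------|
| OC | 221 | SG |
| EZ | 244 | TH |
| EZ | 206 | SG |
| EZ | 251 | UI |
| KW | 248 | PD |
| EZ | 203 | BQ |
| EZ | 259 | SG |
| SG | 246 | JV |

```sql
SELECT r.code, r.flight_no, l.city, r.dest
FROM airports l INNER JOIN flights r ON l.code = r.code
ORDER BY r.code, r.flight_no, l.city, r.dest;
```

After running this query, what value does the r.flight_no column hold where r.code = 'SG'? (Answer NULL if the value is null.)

246

INNER JOIN keeps only pairs where the ON condition holds.
Matching on l.code = r.code.
- l[0] code=OC → 1 match(es) in r → 1 row(s).
- l[1] code=OC → 1 match(es) in r → 1 row(s).
- l[2] code=GN → no match; dropped.
- l[3] code=SG → 1 match(es) in r → 1 row(s).
- l[4] code=EZ → 5 match(es) in r → 5 row(s).
- l[5] code=OC → 1 match(es) in r → 1 row(s).
- l[6] code=HP → no match; dropped.
- l[7] code=FL → no match; dropped.
- l[8] code=DM → no match; dropped.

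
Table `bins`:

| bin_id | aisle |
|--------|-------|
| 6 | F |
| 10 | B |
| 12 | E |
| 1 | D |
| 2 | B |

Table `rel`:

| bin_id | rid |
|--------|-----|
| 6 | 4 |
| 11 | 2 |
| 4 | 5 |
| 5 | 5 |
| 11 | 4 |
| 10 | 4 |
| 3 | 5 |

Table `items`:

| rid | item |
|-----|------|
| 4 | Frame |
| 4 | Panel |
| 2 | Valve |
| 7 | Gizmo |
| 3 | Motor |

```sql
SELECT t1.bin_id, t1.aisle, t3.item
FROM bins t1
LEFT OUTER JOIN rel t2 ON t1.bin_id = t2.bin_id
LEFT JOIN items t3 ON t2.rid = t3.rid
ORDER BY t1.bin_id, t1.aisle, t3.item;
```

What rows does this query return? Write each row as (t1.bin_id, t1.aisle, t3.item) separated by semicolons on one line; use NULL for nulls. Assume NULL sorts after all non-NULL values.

(1, D, NULL); (2, B, NULL); (6, F, Frame); (6, F, Panel); (10, B, Frame); (10, B, Panel); (12, E, NULL)

Evaluate left to right. First `bins t1 LEFT JOIN rel t2` on bin_id: 5 row(s).
Then LEFT JOIN `items t3` on rid: each of those 5 rows is kept; rows whose t2.rid has no match in t3 get NULL for t3's columns.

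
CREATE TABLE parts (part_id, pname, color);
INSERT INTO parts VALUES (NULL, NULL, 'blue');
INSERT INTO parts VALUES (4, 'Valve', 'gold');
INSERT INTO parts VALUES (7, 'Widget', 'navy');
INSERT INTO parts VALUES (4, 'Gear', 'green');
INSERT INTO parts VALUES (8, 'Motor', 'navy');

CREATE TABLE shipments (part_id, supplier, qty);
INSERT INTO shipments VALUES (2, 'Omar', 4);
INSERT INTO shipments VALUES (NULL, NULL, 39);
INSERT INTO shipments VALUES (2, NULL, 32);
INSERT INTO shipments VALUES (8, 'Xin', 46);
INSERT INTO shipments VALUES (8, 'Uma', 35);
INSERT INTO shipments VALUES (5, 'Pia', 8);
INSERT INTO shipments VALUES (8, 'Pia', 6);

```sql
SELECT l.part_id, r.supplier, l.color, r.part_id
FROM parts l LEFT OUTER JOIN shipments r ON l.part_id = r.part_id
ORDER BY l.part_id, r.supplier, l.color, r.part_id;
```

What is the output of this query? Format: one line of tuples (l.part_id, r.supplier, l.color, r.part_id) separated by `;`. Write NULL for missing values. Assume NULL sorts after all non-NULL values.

(4, NULL, gold, NULL); (4, NULL, green, NULL); (7, NULL, navy, NULL); (8, Pia, navy, 8); (8, Uma, navy, 8); (8, Xin, navy, 8); (NULL, NULL, blue, NULL)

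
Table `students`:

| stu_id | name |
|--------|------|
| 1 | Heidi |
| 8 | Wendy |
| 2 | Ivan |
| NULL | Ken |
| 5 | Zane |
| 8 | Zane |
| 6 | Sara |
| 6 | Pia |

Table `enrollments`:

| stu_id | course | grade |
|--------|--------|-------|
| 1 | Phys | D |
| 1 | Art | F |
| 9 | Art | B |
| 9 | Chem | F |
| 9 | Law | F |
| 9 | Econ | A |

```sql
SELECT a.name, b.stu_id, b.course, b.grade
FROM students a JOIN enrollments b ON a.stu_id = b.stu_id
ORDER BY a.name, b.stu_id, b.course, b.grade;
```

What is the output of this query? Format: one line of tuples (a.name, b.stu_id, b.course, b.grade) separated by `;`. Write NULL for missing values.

(Heidi, 1, Art, F); (Heidi, 1, Phys, D)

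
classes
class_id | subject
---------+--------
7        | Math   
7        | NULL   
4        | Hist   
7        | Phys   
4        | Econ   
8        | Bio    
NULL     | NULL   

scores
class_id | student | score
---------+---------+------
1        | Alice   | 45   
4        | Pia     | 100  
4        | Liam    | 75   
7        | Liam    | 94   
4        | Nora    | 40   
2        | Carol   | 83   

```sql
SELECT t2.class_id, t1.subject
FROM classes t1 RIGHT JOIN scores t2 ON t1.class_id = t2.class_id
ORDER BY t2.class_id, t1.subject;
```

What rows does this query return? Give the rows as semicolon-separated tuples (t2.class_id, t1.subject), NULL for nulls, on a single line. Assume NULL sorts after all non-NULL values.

(1, NULL); (2, NULL); (4, Econ); (4, Econ); (4, Econ); (4, Hist); (4, Hist); (4, Hist); (7, Math); (7, Phys); (7, NULL)

RIGHT JOIN keeps every row from `scores`; unmatched rows get NULL for `classes`'s columns.
Matching on t1.class_id = t2.class_id. A NULL in a compared column never satisfies the condition.
- t1 row (class_id=7): matches 1 t2 row(s) → 1 output row(s).
- t1 row (class_id=7): matches 1 t2 row(s) → 1 output row(s).
- t1 row (class_id=4): matches 3 t2 row(s) → 3 output row(s).
- t1 row (class_id=7): matches 1 t2 row(s) → 1 output row(s).
- t1 row (class_id=4): matches 3 t2 row(s) → 3 output row(s).
- t1 row (class_id=8): no match.
- t1 row (class_id=NULL): no match.
- plus 2 unmatched t2 row(s), each kept with NULL t1 columns.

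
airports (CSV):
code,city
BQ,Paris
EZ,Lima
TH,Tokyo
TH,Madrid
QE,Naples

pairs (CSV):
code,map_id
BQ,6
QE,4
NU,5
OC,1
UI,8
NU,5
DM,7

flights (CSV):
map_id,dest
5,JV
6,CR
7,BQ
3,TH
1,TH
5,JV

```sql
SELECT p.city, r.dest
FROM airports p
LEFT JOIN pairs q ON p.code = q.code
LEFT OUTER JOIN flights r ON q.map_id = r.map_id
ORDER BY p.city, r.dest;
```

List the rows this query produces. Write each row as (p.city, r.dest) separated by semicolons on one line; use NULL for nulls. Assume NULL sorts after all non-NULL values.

Evaluate left to right. First `airports p LEFT JOIN pairs q` on code: 5 row(s).
Then LEFT JOIN `flights r` on map_id: each of those 5 rows is kept; rows whose q.map_id has no match in r get NULL for r's columns.

(Lima, NULL); (Madrid, NULL); (Naples, NULL); (Paris, CR); (Tokyo, NULL)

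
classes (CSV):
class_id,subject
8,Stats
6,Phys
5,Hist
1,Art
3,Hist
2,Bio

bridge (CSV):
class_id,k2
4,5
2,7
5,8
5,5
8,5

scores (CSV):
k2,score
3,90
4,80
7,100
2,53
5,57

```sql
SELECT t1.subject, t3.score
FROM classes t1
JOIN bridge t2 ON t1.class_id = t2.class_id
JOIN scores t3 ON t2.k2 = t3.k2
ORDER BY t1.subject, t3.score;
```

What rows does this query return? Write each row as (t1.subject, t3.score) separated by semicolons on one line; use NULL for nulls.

Joins associate left-to-right: classes INNER JOIN bridge on class_id gives 4 intermediate row(s).
Then INNER JOIN `scores t3` on k2: keep only rows whose t2.k2 appears in t3.

(Bio, 100); (Hist, 57); (Stats, 57)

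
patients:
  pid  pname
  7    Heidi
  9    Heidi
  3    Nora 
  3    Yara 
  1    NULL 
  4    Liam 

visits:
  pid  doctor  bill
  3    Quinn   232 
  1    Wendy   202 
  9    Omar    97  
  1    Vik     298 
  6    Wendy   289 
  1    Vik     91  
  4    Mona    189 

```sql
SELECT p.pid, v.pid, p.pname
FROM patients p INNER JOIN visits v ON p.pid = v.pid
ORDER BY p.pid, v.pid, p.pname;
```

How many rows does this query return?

7

INNER JOIN keeps only pairs where the ON condition holds.
Matching on p.pid = v.pid.
Matched pairs: 7.
Total: 7 rows.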